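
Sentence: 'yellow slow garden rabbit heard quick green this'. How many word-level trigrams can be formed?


Word trigrams from [8] words:
  Trigram 1: (yellow slow garden)
  Trigram 2: (slow garden rabbit)
  Trigram 3: (garden rabbit heard)
  Trigram 4: (rabbit heard quick)
  Trigram 5: (heard quick green)
  Trigram 6: (quick green this)
Total word trigrams: 8 - 2 = 6

6


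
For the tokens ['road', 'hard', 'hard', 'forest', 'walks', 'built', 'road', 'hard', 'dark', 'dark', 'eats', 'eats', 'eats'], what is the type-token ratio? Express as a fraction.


Tokens: 13
Unique types: ('built', 'dark', 'eats', 'forest', 'hard', 'road', 'walks') = 7
TTR = 7/13
Already in lowest terms.

7/13


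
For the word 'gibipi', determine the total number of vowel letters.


Scanning each character of 'gibipi':
  Position 1: 'g' -> consonant (running count: 0)
  Position 2: 'i' -> vowel (running count: 1)
  Position 3: 'b' -> consonant (running count: 1)
  Position 4: 'i' -> vowel (running count: 2)
  Position 5: 'p' -> consonant (running count: 2)
  Position 6: 'i' -> vowel (running count: 3)
Total vowels: 3

3


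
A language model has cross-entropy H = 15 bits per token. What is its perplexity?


Perplexity formula: PP = 2^H
H = 15
PP = 2^15
PP = 2^15 = 32768

32768


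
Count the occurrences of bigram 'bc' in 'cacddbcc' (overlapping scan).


Scanning 'cacddbcc' for bigram 'bc':
  Position 0: 'ca' -> no
  Position 1: 'ac' -> no
  Position 2: 'cd' -> no
  Position 3: 'dd' -> no
  Position 4: 'db' -> no
  Position 5: 'bc' -> MATCH
  Position 6: 'cc' -> no
Total matches: 1

1


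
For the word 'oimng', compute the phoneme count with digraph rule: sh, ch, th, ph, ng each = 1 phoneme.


Parsing 'oimng' greedily, digraphs first:
  'o' -> vowel phoneme (phonemes so far: 1)
  'i' -> vowel phoneme (phonemes so far: 2)
  'm' -> consonant phoneme (phonemes so far: 3)
  'ng' -> digraph (1 consonant phoneme) (phonemes so far: 4)
Total phonemes: 4

4


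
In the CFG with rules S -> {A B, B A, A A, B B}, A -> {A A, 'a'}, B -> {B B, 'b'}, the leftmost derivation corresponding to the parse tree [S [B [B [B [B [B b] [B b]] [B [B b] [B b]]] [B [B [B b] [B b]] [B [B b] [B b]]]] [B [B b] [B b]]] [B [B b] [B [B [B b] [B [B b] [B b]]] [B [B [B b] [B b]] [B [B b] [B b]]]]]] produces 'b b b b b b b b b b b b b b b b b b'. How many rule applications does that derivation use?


Every bracketed nonterminal node [X ...] in the tree is produced by exactly one rule application.
Reading the tree off as a leftmost derivation:
  Step 1: S  =>  B B   (applied S -> B B)
  Step 2: B B  =>  B B B   (applied B -> B B)
  Step 3: B B B  =>  B B B B   (applied B -> B B)
  Step 4: B B B B  =>  B B B B B   (applied B -> B B)
  Step 5: B B B B B  =>  B B B B B B   (applied B -> B B)
  Step 6: B B B B B B  =>  b B B B B B   (applied B -> b)
  Step 7: b B B B B B  =>  b b B B B B   (applied B -> b)
  Step 8: b b B B B B  =>  b b B B B B B   (applied B -> B B)
  Step 9: b b B B B B B  =>  b b b B B B B   (applied B -> b)
  Step 10: b b b B B B B  =>  b b b b B B B   (applied B -> b)
  Step 11: b b b b B B B  =>  b b b b B B B B   (applied B -> B B)
  Step 12: b b b b B B B B  =>  b b b b B B B B B   (applied B -> B B)
  Step 13: b b b b B B B B B  =>  b b b b b B B B B   (applied B -> b)
  Step 14: b b b b b B B B B  =>  b b b b b b B B B   (applied B -> b)
  Step 15: b b b b b b B B B  =>  b b b b b b B B B B   (applied B -> B B)
  Step 16: b b b b b b B B B B  =>  b b b b b b b B B B   (applied B -> b)
  Step 17: b b b b b b b B B B  =>  b b b b b b b b B B   (applied B -> b)
  Step 18: b b b b b b b b B B  =>  b b b b b b b b B B B   (applied B -> B B)
  Step 19: b b b b b b b b B B B  =>  b b b b b b b b b B B   (applied B -> b)
  Step 20: b b b b b b b b b B B  =>  b b b b b b b b b b B   (applied B -> b)
  Step 21: b b b b b b b b b b B  =>  b b b b b b b b b b B B   (applied B -> B B)
  Step 22: b b b b b b b b b b B B  =>  b b b b b b b b b b b B   (applied B -> b)
  Step 23: b b b b b b b b b b b B  =>  b b b b b b b b b b b B B   (applied B -> B B)
  Step 24: b b b b b b b b b b b B B  =>  b b b b b b b b b b b B B B   (applied B -> B B)
  Step 25: b b b b b b b b b b b B B B  =>  b b b b b b b b b b b b B B   (applied B -> b)
  Step 26: b b b b b b b b b b b b B B  =>  b b b b b b b b b b b b B B B   (applied B -> B B)
  Step 27: b b b b b b b b b b b b B B B  =>  b b b b b b b b b b b b b B B   (applied B -> b)
  Step 28: b b b b b b b b b b b b b B B  =>  b b b b b b b b b b b b b b B   (applied B -> b)
  Step 29: b b b b b b b b b b b b b b B  =>  b b b b b b b b b b b b b b B B   (applied B -> B B)
  Step 30: b b b b b b b b b b b b b b B B  =>  b b b b b b b b b b b b b b B B B   (applied B -> B B)
  Step 31: b b b b b b b b b b b b b b B B B  =>  b b b b b b b b b b b b b b b B B   (applied B -> b)
  Step 32: b b b b b b b b b b b b b b b B B  =>  b b b b b b b b b b b b b b b b B   (applied B -> b)
  Step 33: b b b b b b b b b b b b b b b b B  =>  b b b b b b b b b b b b b b b b B B   (applied B -> B B)
  Step 34: b b b b b b b b b b b b b b b b B B  =>  b b b b b b b b b b b b b b b b b B   (applied B -> b)
  Step 35: b b b b b b b b b b b b b b b b b B  =>  b b b b b b b b b b b b b b b b b b   (applied B -> b)
Final yield: b b b b b b b b b b b b b b b b b b
Total rewrite steps: 35

35


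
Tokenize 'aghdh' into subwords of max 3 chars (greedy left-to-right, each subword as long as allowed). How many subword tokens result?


'aghdh' has 5 characters.
Chunking with max size 3:
  Chunk 1: 'agh' (positions 0-2)
  Chunk 2: 'dh' (positions 3-4)
Total chunks: ceil(5 / 3) = 2

2


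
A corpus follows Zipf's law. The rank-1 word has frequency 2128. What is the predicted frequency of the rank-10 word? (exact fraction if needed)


Zipf's law: freq(rank) = f1 / rank
f1 = 2128, rank = 10
freq = 2128 / 10
GCD(2128, 10) = 2
Simplified: 1064/5

1064/5


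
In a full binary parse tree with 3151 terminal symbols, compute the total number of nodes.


Leaf nodes (terminals): 3151
Internal nodes = n - 1 = 3151 - 1 = 3150
Total = leaves + internal = 3151 + 3150 = 6301

6301


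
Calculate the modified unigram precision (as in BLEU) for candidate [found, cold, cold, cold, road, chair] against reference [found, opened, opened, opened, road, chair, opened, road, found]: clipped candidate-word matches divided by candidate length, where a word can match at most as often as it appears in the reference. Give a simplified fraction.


Reference word counts: {'chair': 1, 'found': 2, 'opened': 4, 'road': 2}
Checking each candidate word (with clipping):
  'found' -> in reference (ref count 2, used 1/2) -> match (matches: 1)
  'cold' -> not in reference -> no match (matches: 1)
  'cold' -> not in reference -> no match (matches: 1)
  'cold' -> not in reference -> no match (matches: 1)
  'road' -> in reference (ref count 2, used 1/2) -> match (matches: 2)
  'chair' -> in reference (ref count 1, used 1/1) -> match (matches: 3)
Clipped matches: 3, Candidate length: 6
Precision = 3/6 = 1/2

1/2


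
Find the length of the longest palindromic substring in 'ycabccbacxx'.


Scanning 'ycabccbacxx' for palindromic substrings.
Substring at positions 1-8: 'cabccbac'.
Check: reverse('cabccbac') = 'cabccbac' -> palindrome confirmed.
Neighbouring characters ('y' / 'x') break symmetry, so it cannot extend further.
No longer palindromic substring exists; longest length = 8

8


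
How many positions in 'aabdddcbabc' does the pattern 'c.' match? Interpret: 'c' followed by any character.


Pattern: c. means 'c' followed by any character.
Scanning 'aabdddcbabc' position-by-position:
  Pos 0: window 'aa' -> no
  Pos 1: window 'ab' -> no
  Pos 2: window 'bd' -> no
  Pos 3: window 'dd' -> no
  Pos 4: window 'dd' -> no
  Pos 5: window 'dc' -> no
  Pos 6: window 'cb' -> MATCH
  Pos 7: window 'ba' -> no
  Pos 8: window 'ab' -> no
  Pos 9: window 'bc' -> no
  Pos 10: window 'c' -> no
Total matches: 1

1


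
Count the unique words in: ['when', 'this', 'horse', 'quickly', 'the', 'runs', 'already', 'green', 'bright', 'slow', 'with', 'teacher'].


Listing all tokens and tracking unique types:
  Token 1: 'when' -> NEW (unique so far: 1)
  Token 2: 'this' -> NEW (unique so far: 2)
  Token 3: 'horse' -> NEW (unique so far: 3)
  Token 4: 'quickly' -> NEW (unique so far: 4)
  Token 5: 'the' -> NEW (unique so far: 5)
  Token 6: 'runs' -> NEW (unique so far: 6)
  Token 7: 'already' -> NEW (unique so far: 7)
  Token 8: 'green' -> NEW (unique so far: 8)
  Token 9: 'bright' -> NEW (unique so far: 9)
  Token 10: 'slow' -> NEW (unique so far: 10)
  Token 11: 'with' -> NEW (unique so far: 11)
  Token 12: 'teacher' -> NEW (unique so far: 12)
Unique types: ('already', 'bright', 'green', 'horse', 'quickly', 'runs', 'slow', 'teacher', 'the', 'this', 'when', 'with')
Vocabulary size: 12

12


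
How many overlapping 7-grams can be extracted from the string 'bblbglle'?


String 'bblbglle' has length L = 8.
Number of overlapping n-grams = L - n + 1
Substituting: 8 - 7 + 1 = 2

2


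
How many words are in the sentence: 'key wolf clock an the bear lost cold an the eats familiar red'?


Counting words by splitting on spaces:
  Word 1: 'key'
  Word 2: 'wolf'
  Word 3: 'clock'
  Word 4: 'an'
  Word 5: 'the'
  Word 6: 'bear'
  Word 7: 'lost'
  Word 8: 'cold'
  Word 9: 'an'
  Word 10: 'the'
  Word 11: 'eats'
  Word 12: 'familiar'
  Word 13: 'red'
Total words: 13

13


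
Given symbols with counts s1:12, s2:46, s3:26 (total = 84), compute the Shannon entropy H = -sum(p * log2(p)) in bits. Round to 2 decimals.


Computing entropy H = -sum(p_i * log2(p_i)):
  s1: p = 12/84 = 0.1429, -p*log2(p) = 0.4011
  s2: p = 46/84 = 0.5476, -p*log2(p) = 0.4757
  s3: p = 26/84 = 0.3095, -p*log2(p) = 0.5237
H = sum of terms = 1.4005
Rounded to 2 decimals: 1.40

1.40


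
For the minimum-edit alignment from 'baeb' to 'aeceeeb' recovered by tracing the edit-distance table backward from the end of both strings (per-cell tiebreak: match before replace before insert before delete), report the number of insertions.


Edit distance = 5. Backtracking from cell (4, 7) with preference match > replace > insert > delete,
then listing the resulting alignment 'baeb' -> 'aeceeeb' left to right:
  Step 1: insert 'a' [insertion #1]
  Step 2: insert 'e' [insertion #2]
  Step 3: insert 'c' [insertion #3]
  Step 4: replace b->e
  Step 5: replace a->e
  Step 6: keep 'e'
  Step 7: keep 'b'
Total insertions: 3

3


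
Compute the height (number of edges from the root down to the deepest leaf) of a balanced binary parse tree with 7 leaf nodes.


In a balanced binary tree with n leaves the deepest leaf is ceil(log2(n)) edges below the root.
log2(7) = 2.8074
ceil(2.8074) = 3
height (edges) = 3

3


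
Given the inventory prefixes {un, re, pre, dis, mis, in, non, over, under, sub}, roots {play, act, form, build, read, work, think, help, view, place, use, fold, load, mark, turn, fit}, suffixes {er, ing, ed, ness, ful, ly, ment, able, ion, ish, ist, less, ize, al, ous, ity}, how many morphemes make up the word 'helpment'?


Segmenting 'helpment' against the inventory:
  'help' -> root (morpheme 1)
  'ment' -> suffix (morpheme 2)
Total morphemes: 2

2


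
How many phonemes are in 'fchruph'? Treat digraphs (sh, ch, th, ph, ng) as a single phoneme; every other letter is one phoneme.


Parsing 'fchruph' greedily, digraphs first:
  'f' -> consonant phoneme (phonemes so far: 1)
  'ch' -> digraph (1 consonant phoneme) (phonemes so far: 2)
  'r' -> consonant phoneme (phonemes so far: 3)
  'u' -> vowel phoneme (phonemes so far: 4)
  'ph' -> digraph (1 consonant phoneme) (phonemes so far: 5)
Total phonemes: 5

5


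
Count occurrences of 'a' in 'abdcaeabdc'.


Scanning 'abdcaeabdc' for 'a':
  Position 0: 'a' -> MATCH (count: 1)
  Position 4: 'a' -> MATCH (count: 2)
  Position 6: 'a' -> MATCH (count: 3)
Total occurrences of 'a': 3

3


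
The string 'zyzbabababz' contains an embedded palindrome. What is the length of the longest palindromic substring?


Scanning 'zyzbabababz' for palindromic substrings.
Substring at positions 2-10: 'zbabababz'.
Check: reverse('zbabababz') = 'zbabababz' -> palindrome confirmed.
Neighbouring characters ('y' / '-') break symmetry, so it cannot extend further.
No longer palindromic substring exists; longest length = 9

9


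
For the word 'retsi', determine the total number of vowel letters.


Scanning each character of 'retsi':
  Position 1: 'r' -> consonant (running count: 0)
  Position 2: 'e' -> vowel (running count: 1)
  Position 3: 't' -> consonant (running count: 1)
  Position 4: 's' -> consonant (running count: 1)
  Position 5: 'i' -> vowel (running count: 2)
Total vowels: 2

2


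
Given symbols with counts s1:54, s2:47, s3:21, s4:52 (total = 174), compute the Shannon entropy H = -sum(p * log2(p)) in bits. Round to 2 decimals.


Computing entropy H = -sum(p_i * log2(p_i)):
  s1: p = 54/174 = 0.3103, -p*log2(p) = 0.5239
  s2: p = 47/174 = 0.2701, -p*log2(p) = 0.5101
  s3: p = 21/174 = 0.1207, -p*log2(p) = 0.3682
  s4: p = 52/174 = 0.2989, -p*log2(p) = 0.5207
H = sum of terms = 1.9229
Rounded to 2 decimals: 1.92

1.92


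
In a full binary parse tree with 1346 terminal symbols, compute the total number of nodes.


Leaf nodes (terminals): 1346
Internal nodes = n - 1 = 1346 - 1 = 1345
Total = leaves + internal = 1346 + 1345 = 2691

2691


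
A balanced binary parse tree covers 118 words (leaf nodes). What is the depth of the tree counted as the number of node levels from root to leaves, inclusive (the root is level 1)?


In a balanced binary tree with n leaves the deepest leaf is ceil(log2(n)) edges below the root,
so counting node levels inclusive of root and leaves gives ceil(log2(n)) + 1 levels.
log2(118) = 6.8826
ceil(6.8826) = 7
levels = 7 + 1 = 8

8


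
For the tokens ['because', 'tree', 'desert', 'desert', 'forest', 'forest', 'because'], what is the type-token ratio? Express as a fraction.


Tokens: 7
Unique types: ('because', 'desert', 'forest', 'tree') = 4
TTR = 4/7
Already in lowest terms.

4/7


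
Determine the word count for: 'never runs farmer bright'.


Counting words by splitting on spaces:
  Word 1: 'never'
  Word 2: 'runs'
  Word 3: 'farmer'
  Word 4: 'bright'
Total words: 4

4


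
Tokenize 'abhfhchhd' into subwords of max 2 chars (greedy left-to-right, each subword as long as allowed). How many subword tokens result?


'abhfhchhd' has 9 characters.
Chunking with max size 2:
  Chunk 1: 'ab' (positions 0-1)
  Chunk 2: 'hf' (positions 2-3)
  Chunk 3: 'hc' (positions 4-5)
  Chunk 4: 'hh' (positions 6-7)
  Chunk 5: 'd' (positions 8-8)
Total chunks: ceil(9 / 2) = 5

5


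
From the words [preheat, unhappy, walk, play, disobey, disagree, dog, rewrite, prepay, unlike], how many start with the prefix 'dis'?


Checking each word for prefix 'dis':
  'preheat' -> no (count: 0)
  'unhappy' -> no (count: 0)
  'walk' -> no (count: 0)
  'play' -> no (count: 0)
  'disobey' -> YES, starts with 'dis' (count: 1)
  'disagree' -> YES, starts with 'dis' (count: 2)
  'dog' -> no (count: 2)
  'rewrite' -> no (count: 2)
  'prepay' -> no (count: 2)
  'unlike' -> no (count: 2)
Total with prefix 'dis': 2

2


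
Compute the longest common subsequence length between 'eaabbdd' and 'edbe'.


DP table for LCS of 'eaabbdd' and 'edbe':
       e  d  b  e
    0  0  0  0  0
  e 0  1  1  1  1
  a 0  1  1  1  1
  a 0  1  1  1  1
  b 0  1  1  2  2
  b 0  1  1  2  2
  d 0  1  2  2  2
  d 0  1  2  2  2
LCS: 'eb'
LCS length = 2

2


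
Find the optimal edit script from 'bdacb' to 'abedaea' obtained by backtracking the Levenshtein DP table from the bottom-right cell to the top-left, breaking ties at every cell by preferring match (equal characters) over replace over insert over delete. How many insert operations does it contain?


Edit distance = 4. Backtracking from cell (5, 7) with preference match > replace > insert > delete,
then listing the resulting alignment 'bdacb' -> 'abedaea' left to right:
  Step 1: insert 'a' [insertion #1]
  Step 2: keep 'b'
  Step 3: insert 'e' [insertion #2]
  Step 4: keep 'd'
  Step 5: keep 'a'
  Step 6: replace c->e
  Step 7: replace b->a
Total insertions: 2

2


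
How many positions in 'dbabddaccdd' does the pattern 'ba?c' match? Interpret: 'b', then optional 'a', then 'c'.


Pattern: ba?c means 'b', then optional 'a', then 'c'.
Scanning 'dbabddaccdd' position-by-position:
  Pos 0: window 'dba' -> no
  Pos 1: window 'bab' -> no
  Pos 2: window 'abd' -> no
  Pos 3: window 'bdd' -> no
  Pos 4: window 'dda' -> no
  Pos 5: window 'dac' -> no
  Pos 6: window 'acc' -> no
  Pos 7: window 'ccd' -> no
  Pos 8: window 'cdd' -> no
  Pos 9: window 'dd' -> no
  Pos 10: window 'd' -> no
Total matches: 0

0


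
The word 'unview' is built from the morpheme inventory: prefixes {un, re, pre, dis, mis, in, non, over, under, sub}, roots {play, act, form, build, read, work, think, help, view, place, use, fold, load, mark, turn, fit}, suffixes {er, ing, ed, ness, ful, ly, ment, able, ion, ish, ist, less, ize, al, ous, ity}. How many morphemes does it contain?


Segmenting 'unview' against the inventory:
  'un' -> prefix (morpheme 1)
  'view' -> root (morpheme 2)
Total morphemes: 2

2


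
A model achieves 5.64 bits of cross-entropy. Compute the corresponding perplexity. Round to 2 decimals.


Perplexity formula: PP = 2^H
H = 5.64
PP = 2^5.64
Decompose: 2^5.64 = 2^5 * 2^0.64
2^5 = 32, 2^0.64 ~ 1.5583292
PP ~ 32 * 1.5583292 = 49.8665344
Rounded to 2 decimals: 49.87

49.87


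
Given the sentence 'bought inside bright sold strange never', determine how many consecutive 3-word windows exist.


Word trigrams from [6] words:
  Trigram 1: (bought inside bright)
  Trigram 2: (inside bright sold)
  Trigram 3: (bright sold strange)
  Trigram 4: (sold strange never)
Total word trigrams: 6 - 2 = 4

4


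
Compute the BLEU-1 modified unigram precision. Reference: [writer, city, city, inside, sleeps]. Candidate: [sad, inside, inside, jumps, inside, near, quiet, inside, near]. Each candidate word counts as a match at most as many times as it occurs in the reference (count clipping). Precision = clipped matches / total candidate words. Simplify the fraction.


Reference word counts: {'city': 2, 'inside': 1, 'sleeps': 1, 'writer': 1}
Checking each candidate word (with clipping):
  'sad' -> not in reference -> no match (matches: 0)
  'inside' -> in reference (ref count 1, used 1/1) -> match (matches: 1)
  'inside' -> ref count 1 already used up (1/1) -> clipped, no match (matches: 1)
  'jumps' -> not in reference -> no match (matches: 1)
  'inside' -> ref count 1 already used up (1/1) -> clipped, no match (matches: 1)
  'near' -> not in reference -> no match (matches: 1)
  'quiet' -> not in reference -> no match (matches: 1)
  'inside' -> ref count 1 already used up (1/1) -> clipped, no match (matches: 1)
  'near' -> not in reference -> no match (matches: 1)
Clipped matches: 1, Candidate length: 9
Precision = 1/9

1/9


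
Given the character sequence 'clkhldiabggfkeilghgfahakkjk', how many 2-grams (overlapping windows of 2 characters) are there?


String 'clkhldiabggfkeilghgfahakkjk' has length L = 27.
Number of overlapping n-grams = L - n + 1
Substituting: 27 - 2 + 1 = 26

26


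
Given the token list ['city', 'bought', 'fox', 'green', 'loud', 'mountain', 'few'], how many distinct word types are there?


Listing all tokens and tracking unique types:
  Token 1: 'city' -> NEW (unique so far: 1)
  Token 2: 'bought' -> NEW (unique so far: 2)
  Token 3: 'fox' -> NEW (unique so far: 3)
  Token 4: 'green' -> NEW (unique so far: 4)
  Token 5: 'loud' -> NEW (unique so far: 5)
  Token 6: 'mountain' -> NEW (unique so far: 6)
  Token 7: 'few' -> NEW (unique so far: 7)
Unique types: ('bought', 'city', 'few', 'fox', 'green', 'loud', 'mountain')
Vocabulary size: 7

7


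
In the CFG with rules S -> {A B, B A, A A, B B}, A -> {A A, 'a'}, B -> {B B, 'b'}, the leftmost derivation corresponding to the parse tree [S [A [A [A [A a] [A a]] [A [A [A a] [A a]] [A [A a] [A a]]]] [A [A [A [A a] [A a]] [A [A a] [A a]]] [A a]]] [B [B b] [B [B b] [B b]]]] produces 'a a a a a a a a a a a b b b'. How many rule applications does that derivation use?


Every bracketed nonterminal node [X ...] in the tree is produced by exactly one rule application.
Reading the tree off as a leftmost derivation:
  Step 1: S  =>  A B   (applied S -> A B)
  Step 2: A B  =>  A A B   (applied A -> A A)
  Step 3: A A B  =>  A A A B   (applied A -> A A)
  Step 4: A A A B  =>  A A A A B   (applied A -> A A)
  Step 5: A A A A B  =>  a A A A B   (applied A -> a)
  Step 6: a A A A B  =>  a a A A B   (applied A -> a)
  Step 7: a a A A B  =>  a a A A A B   (applied A -> A A)
  Step 8: a a A A A B  =>  a a A A A A B   (applied A -> A A)
  Step 9: a a A A A A B  =>  a a a A A A B   (applied A -> a)
  Step 10: a a a A A A B  =>  a a a a A A B   (applied A -> a)
  Step 11: a a a a A A B  =>  a a a a A A A B   (applied A -> A A)
  Step 12: a a a a A A A B  =>  a a a a a A A B   (applied A -> a)
  Step 13: a a a a a A A B  =>  a a a a a a A B   (applied A -> a)
  Step 14: a a a a a a A B  =>  a a a a a a A A B   (applied A -> A A)
  Step 15: a a a a a a A A B  =>  a a a a a a A A A B   (applied A -> A A)
  Step 16: a a a a a a A A A B  =>  a a a a a a A A A A B   (applied A -> A A)
  Step 17: a a a a a a A A A A B  =>  a a a a a a a A A A B   (applied A -> a)
  Step 18: a a a a a a a A A A B  =>  a a a a a a a a A A B   (applied A -> a)
  Step 19: a a a a a a a a A A B  =>  a a a a a a a a A A A B   (applied A -> A A)
  Step 20: a a a a a a a a A A A B  =>  a a a a a a a a a A A B   (applied A -> a)
  Step 21: a a a a a a a a a A A B  =>  a a a a a a a a a a A B   (applied A -> a)
  Step 22: a a a a a a a a a a A B  =>  a a a a a a a a a a a B   (applied A -> a)
  Step 23: a a a a a a a a a a a B  =>  a a a a a a a a a a a B B   (applied B -> B B)
  Step 24: a a a a a a a a a a a B B  =>  a a a a a a a a a a a b B   (applied B -> b)
  Step 25: a a a a a a a a a a a b B  =>  a a a a a a a a a a a b B B   (applied B -> B B)
  Step 26: a a a a a a a a a a a b B B  =>  a a a a a a a a a a a b b B   (applied B -> b)
  Step 27: a a a a a a a a a a a b b B  =>  a a a a a a a a a a a b b b   (applied B -> b)
Final yield: a a a a a a a a a a a b b b
Total rewrite steps: 27

27


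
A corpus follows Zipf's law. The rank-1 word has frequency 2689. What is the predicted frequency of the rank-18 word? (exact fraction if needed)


Zipf's law: freq(rank) = f1 / rank
f1 = 2689, rank = 18
freq = 2689 / 18
GCD(2689, 18) = 1
Simplified: 2689/18

2689/18


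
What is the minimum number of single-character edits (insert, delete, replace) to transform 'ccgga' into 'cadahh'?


Building DP table for s1='ccgga' (len 5) and s2='cadahh' (len 6):
       c  a  d  a  h  h
    0  1  2  3  4  5  6
  c 1  0  1  2  3  4  5
  c 2  1  1  2  3  4  5
  g 3  2  2  2  3  4  5
  g 4  3  3  3  3  4  5
  a 5  4  3  4  3  4  5
Edit distance = dp[5][6] = 5

5


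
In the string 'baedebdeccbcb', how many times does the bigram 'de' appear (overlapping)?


Scanning 'baedebdeccbcb' for bigram 'de':
  Position 0: 'ba' -> no
  Position 1: 'ae' -> no
  Position 2: 'ed' -> no
  Position 3: 'de' -> MATCH
  Position 4: 'eb' -> no
  Position 5: 'bd' -> no
  Position 6: 'de' -> MATCH
  Position 7: 'ec' -> no
  Position 8: 'cc' -> no
  Position 9: 'cb' -> no
  Position 10: 'bc' -> no
  Position 11: 'cb' -> no
Total matches: 2

2


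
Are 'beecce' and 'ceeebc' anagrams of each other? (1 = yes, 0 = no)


Sort characters of 'beecce': 'bcceee'
Sort characters of 'ceeebc': 'bcceee'
Sorted forms match -> they ARE anagrams
Result: 1

1


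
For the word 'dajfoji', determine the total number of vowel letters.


Scanning each character of 'dajfoji':
  Position 1: 'd' -> consonant (running count: 0)
  Position 2: 'a' -> vowel (running count: 1)
  Position 3: 'j' -> consonant (running count: 1)
  Position 4: 'f' -> consonant (running count: 1)
  Position 5: 'o' -> vowel (running count: 2)
  Position 6: 'j' -> consonant (running count: 2)
  Position 7: 'i' -> vowel (running count: 3)
Total vowels: 3

3


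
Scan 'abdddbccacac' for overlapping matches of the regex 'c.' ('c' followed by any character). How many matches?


Pattern: c. means 'c' followed by any character.
Scanning 'abdddbccacac' position-by-position:
  Pos 0: window 'ab' -> no
  Pos 1: window 'bd' -> no
  Pos 2: window 'dd' -> no
  Pos 3: window 'dd' -> no
  Pos 4: window 'db' -> no
  Pos 5: window 'bc' -> no
  Pos 6: window 'cc' -> MATCH
  Pos 7: window 'ca' -> MATCH
  Pos 8: window 'ac' -> no
  Pos 9: window 'ca' -> MATCH
  Pos 10: window 'ac' -> no
  Pos 11: window 'c' -> no
Total matches: 3

3


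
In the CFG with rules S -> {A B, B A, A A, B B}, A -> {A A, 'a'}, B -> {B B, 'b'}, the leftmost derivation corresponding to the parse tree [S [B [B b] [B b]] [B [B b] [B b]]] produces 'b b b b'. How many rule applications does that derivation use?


Every bracketed nonterminal node [X ...] in the tree is produced by exactly one rule application.
Reading the tree off as a leftmost derivation:
  Step 1: S  =>  B B   (applied S -> B B)
  Step 2: B B  =>  B B B   (applied B -> B B)
  Step 3: B B B  =>  b B B   (applied B -> b)
  Step 4: b B B  =>  b b B   (applied B -> b)
  Step 5: b b B  =>  b b B B   (applied B -> B B)
  Step 6: b b B B  =>  b b b B   (applied B -> b)
  Step 7: b b b B  =>  b b b b   (applied B -> b)
Final yield: b b b b
Total rewrite steps: 7

7


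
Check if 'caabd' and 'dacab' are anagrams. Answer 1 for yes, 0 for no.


Sort characters of 'caabd': 'aabcd'
Sort characters of 'dacab': 'aabcd'
Sorted forms match -> they ARE anagrams
Result: 1

1


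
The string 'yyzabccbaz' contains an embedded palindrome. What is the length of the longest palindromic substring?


Scanning 'yyzabccbaz' for palindromic substrings.
Substring at positions 2-9: 'zabccbaz'.
Check: reverse('zabccbaz') = 'zabccbaz' -> palindrome confirmed.
Neighbouring characters ('y' / '-') break symmetry, so it cannot extend further.
No longer palindromic substring exists; longest length = 8

8


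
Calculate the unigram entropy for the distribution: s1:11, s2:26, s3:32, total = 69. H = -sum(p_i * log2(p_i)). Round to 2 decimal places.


Computing entropy H = -sum(p_i * log2(p_i)):
  s1: p = 11/69 = 0.1594, -p*log2(p) = 0.4223
  s2: p = 26/69 = 0.3768, -p*log2(p) = 0.5306
  s3: p = 32/69 = 0.4638, -p*log2(p) = 0.5141
H = sum of terms = 1.4670
Rounded to 2 decimals: 1.47

1.47


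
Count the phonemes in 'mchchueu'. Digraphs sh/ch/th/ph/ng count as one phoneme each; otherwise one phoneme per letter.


Parsing 'mchchueu' greedily, digraphs first:
  'm' -> consonant phoneme (phonemes so far: 1)
  'ch' -> digraph (1 consonant phoneme) (phonemes so far: 2)
  'ch' -> digraph (1 consonant phoneme) (phonemes so far: 3)
  'u' -> vowel phoneme (phonemes so far: 4)
  'e' -> vowel phoneme (phonemes so far: 5)
  'u' -> vowel phoneme (phonemes so far: 6)
Total phonemes: 6

6


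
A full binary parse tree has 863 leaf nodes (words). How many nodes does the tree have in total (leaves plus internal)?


Leaf nodes (terminals): 863
Internal nodes = n - 1 = 863 - 1 = 862
Total = leaves + internal = 863 + 862 = 1725

1725


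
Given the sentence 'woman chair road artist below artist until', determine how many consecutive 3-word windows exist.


Word trigrams from [7] words:
  Trigram 1: (woman chair road)
  Trigram 2: (chair road artist)
  Trigram 3: (road artist below)
  Trigram 4: (artist below artist)
  Trigram 5: (below artist until)
Total word trigrams: 7 - 2 = 5

5


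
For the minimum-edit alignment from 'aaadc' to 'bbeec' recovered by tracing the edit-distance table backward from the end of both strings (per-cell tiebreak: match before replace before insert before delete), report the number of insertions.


Edit distance = 4. Backtracking from cell (5, 5) with preference match > replace > insert > delete,
then listing the resulting alignment 'aaadc' -> 'bbeec' left to right:
  Step 1: replace a->b
  Step 2: replace a->b
  Step 3: replace a->e
  Step 4: replace d->e
  Step 5: keep 'c'
Total insertions: 0

0


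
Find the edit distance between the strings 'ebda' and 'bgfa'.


Building DP table for s1='ebda' (len 4) and s2='bgfa' (len 4):
       b  g  f  a
    0  1  2  3  4
  e 1  1  2  3  4
  b 2  1  2  3  4
  d 3  2  2  3  4
  a 4  3  3  3  3
Edit distance = dp[4][4] = 3

3


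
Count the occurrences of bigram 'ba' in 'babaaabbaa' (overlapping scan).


Scanning 'babaaabbaa' for bigram 'ba':
  Position 0: 'ba' -> MATCH
  Position 1: 'ab' -> no
  Position 2: 'ba' -> MATCH
  Position 3: 'aa' -> no
  Position 4: 'aa' -> no
  Position 5: 'ab' -> no
  Position 6: 'bb' -> no
  Position 7: 'ba' -> MATCH
  Position 8: 'aa' -> no
Total matches: 3

3


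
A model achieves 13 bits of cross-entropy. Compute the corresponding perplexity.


Perplexity formula: PP = 2^H
H = 13
PP = 2^13
PP = 2^13 = 8192

8192


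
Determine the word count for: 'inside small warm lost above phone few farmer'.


Counting words by splitting on spaces:
  Word 1: 'inside'
  Word 2: 'small'
  Word 3: 'warm'
  Word 4: 'lost'
  Word 5: 'above'
  Word 6: 'phone'
  Word 7: 'few'
  Word 8: 'farmer'
Total words: 8

8


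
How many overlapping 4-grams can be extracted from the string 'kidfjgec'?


String 'kidfjgec' has length L = 8.
Number of overlapping n-grams = L - n + 1
Substituting: 8 - 4 + 1 = 5

5


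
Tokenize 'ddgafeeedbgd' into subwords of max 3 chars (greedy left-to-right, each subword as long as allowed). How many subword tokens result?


'ddgafeeedbgd' has 12 characters.
Chunking with max size 3:
  Chunk 1: 'ddg' (positions 0-2)
  Chunk 2: 'afe' (positions 3-5)
  Chunk 3: 'eed' (positions 6-8)
  Chunk 4: 'bgd' (positions 9-11)
Total chunks: ceil(12 / 3) = 4

4


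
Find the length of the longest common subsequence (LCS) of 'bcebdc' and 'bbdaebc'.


DP table for LCS of 'bcebdc' and 'bbdaebc':
       b  b  d  a  e  b  c
    0  0  0  0  0  0  0  0
  b 0  1  1  1  1  1  1  1
  c 0  1  1  1  1  1  1  2
  e 0  1  1  1  1  2  2  2
  b 0  1  2  2  2  2  3  3
  d 0  1  2  3  3  3  3  3
  c 0  1  2  3  3  3  3  4
LCS: 'bebc'
LCS length = 4

4


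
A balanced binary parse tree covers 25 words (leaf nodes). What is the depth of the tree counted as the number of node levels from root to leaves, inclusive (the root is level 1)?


In a balanced binary tree with n leaves the deepest leaf is ceil(log2(n)) edges below the root,
so counting node levels inclusive of root and leaves gives ceil(log2(n)) + 1 levels.
log2(25) = 4.6439
ceil(4.6439) = 5
levels = 5 + 1 = 6

6


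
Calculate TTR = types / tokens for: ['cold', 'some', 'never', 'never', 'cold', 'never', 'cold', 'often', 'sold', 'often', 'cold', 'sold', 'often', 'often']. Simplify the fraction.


Tokens: 14
Unique types: ('cold', 'never', 'often', 'sold', 'some') = 5
TTR = 5/14
Already in lowest terms.

5/14


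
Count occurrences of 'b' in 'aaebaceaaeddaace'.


Scanning 'aaebaceaaeddaace' for 'b':
  Position 3: 'b' -> MATCH (count: 1)
Total occurrences of 'b': 1

1


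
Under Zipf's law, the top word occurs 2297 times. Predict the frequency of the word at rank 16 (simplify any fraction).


Zipf's law: freq(rank) = f1 / rank
f1 = 2297, rank = 16
freq = 2297 / 16
GCD(2297, 16) = 1
Simplified: 2297/16

2297/16


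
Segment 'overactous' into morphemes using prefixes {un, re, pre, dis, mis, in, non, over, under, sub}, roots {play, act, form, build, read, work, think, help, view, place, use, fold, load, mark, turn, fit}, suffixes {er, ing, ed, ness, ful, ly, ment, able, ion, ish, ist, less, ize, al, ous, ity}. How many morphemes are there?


Segmenting 'overactous' against the inventory:
  'over' -> prefix (morpheme 1)
  'act' -> root (morpheme 2)
  'ous' -> suffix (morpheme 3)
Total morphemes: 3

3


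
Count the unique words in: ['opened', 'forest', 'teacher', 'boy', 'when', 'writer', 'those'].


Listing all tokens and tracking unique types:
  Token 1: 'opened' -> NEW (unique so far: 1)
  Token 2: 'forest' -> NEW (unique so far: 2)
  Token 3: 'teacher' -> NEW (unique so far: 3)
  Token 4: 'boy' -> NEW (unique so far: 4)
  Token 5: 'when' -> NEW (unique so far: 5)
  Token 6: 'writer' -> NEW (unique so far: 6)
  Token 7: 'those' -> NEW (unique so far: 7)
Unique types: ('boy', 'forest', 'opened', 'teacher', 'those', 'when', 'writer')
Vocabulary size: 7

7


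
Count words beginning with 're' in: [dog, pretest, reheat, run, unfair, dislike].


Checking each word for prefix 're':
  'dog' -> no (count: 0)
  'pretest' -> no (count: 0)
  'reheat' -> YES, starts with 're' (count: 1)
  'run' -> no (count: 1)
  'unfair' -> no (count: 1)
  'dislike' -> no (count: 1)
Total with prefix 're': 1

1


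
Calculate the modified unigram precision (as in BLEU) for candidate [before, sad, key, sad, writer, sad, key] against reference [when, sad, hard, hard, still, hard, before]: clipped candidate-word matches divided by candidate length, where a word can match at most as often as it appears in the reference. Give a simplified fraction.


Reference word counts: {'before': 1, 'hard': 3, 'sad': 1, 'still': 1, 'when': 1}
Checking each candidate word (with clipping):
  'before' -> in reference (ref count 1, used 1/1) -> match (matches: 1)
  'sad' -> in reference (ref count 1, used 1/1) -> match (matches: 2)
  'key' -> not in reference -> no match (matches: 2)
  'sad' -> ref count 1 already used up (1/1) -> clipped, no match (matches: 2)
  'writer' -> not in reference -> no match (matches: 2)
  'sad' -> ref count 1 already used up (1/1) -> clipped, no match (matches: 2)
  'key' -> not in reference -> no match (matches: 2)
Clipped matches: 2, Candidate length: 7
Precision = 2/7

2/7


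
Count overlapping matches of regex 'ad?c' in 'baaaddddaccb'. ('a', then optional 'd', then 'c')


Pattern: ad?c means 'a', then optional 'd', then 'c'.
Scanning 'baaaddddaccb' position-by-position:
  Pos 0: window 'baa' -> no
  Pos 1: window 'aaa' -> no
  Pos 2: window 'aad' -> no
  Pos 3: window 'add' -> no
  Pos 4: window 'ddd' -> no
  Pos 5: window 'ddd' -> no
  Pos 6: window 'dda' -> no
  Pos 7: window 'dac' -> no
  Pos 8: window 'acc' -> MATCH
  Pos 9: window 'ccb' -> no
  Pos 10: window 'cb' -> no
  Pos 11: window 'b' -> no
Total matches: 1

1


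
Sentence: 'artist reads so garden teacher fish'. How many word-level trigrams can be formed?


Word trigrams from [6] words:
  Trigram 1: (artist reads so)
  Trigram 2: (reads so garden)
  Trigram 3: (so garden teacher)
  Trigram 4: (garden teacher fish)
Total word trigrams: 6 - 2 = 4

4


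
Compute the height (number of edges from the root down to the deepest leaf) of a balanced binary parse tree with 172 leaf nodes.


In a balanced binary tree with n leaves the deepest leaf is ceil(log2(n)) edges below the root.
log2(172) = 7.4263
ceil(7.4263) = 8
height (edges) = 8

8


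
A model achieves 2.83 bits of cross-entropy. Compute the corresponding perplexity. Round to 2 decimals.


Perplexity formula: PP = 2^H
H = 2.83
PP = 2^2.83
Decompose: 2^2.83 = 2^2 * 2^0.83
2^2 = 4, 2^0.83 ~ 1.7776854
PP ~ 4 * 1.7776854 = 7.1107416
Rounded to 2 decimals: 7.11

7.11


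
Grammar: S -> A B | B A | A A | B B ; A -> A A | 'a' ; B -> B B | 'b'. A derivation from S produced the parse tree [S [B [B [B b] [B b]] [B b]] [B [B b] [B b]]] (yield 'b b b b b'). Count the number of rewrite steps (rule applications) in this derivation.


Every bracketed nonterminal node [X ...] in the tree is produced by exactly one rule application.
Reading the tree off as a leftmost derivation:
  Step 1: S  =>  B B   (applied S -> B B)
  Step 2: B B  =>  B B B   (applied B -> B B)
  Step 3: B B B  =>  B B B B   (applied B -> B B)
  Step 4: B B B B  =>  b B B B   (applied B -> b)
  Step 5: b B B B  =>  b b B B   (applied B -> b)
  Step 6: b b B B  =>  b b b B   (applied B -> b)
  Step 7: b b b B  =>  b b b B B   (applied B -> B B)
  Step 8: b b b B B  =>  b b b b B   (applied B -> b)
  Step 9: b b b b B  =>  b b b b b   (applied B -> b)
Final yield: b b b b b
Total rewrite steps: 9

9


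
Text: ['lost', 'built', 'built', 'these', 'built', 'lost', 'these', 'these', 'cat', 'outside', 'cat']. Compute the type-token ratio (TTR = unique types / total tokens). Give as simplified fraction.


Tokens: 11
Unique types: ('built', 'cat', 'lost', 'outside', 'these') = 5
TTR = 5/11
Already in lowest terms.

5/11


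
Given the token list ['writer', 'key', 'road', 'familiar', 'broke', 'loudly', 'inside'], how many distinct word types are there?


Listing all tokens and tracking unique types:
  Token 1: 'writer' -> NEW (unique so far: 1)
  Token 2: 'key' -> NEW (unique so far: 2)
  Token 3: 'road' -> NEW (unique so far: 3)
  Token 4: 'familiar' -> NEW (unique so far: 4)
  Token 5: 'broke' -> NEW (unique so far: 5)
  Token 6: 'loudly' -> NEW (unique so far: 6)
  Token 7: 'inside' -> NEW (unique so far: 7)
Unique types: ('broke', 'familiar', 'inside', 'key', 'loudly', 'road', 'writer')
Vocabulary size: 7

7


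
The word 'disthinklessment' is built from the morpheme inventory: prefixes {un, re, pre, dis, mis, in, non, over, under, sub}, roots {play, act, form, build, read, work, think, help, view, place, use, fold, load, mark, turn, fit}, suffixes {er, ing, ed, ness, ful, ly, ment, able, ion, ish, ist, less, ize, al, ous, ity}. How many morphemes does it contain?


Segmenting 'disthinklessment' against the inventory:
  'dis' -> prefix (morpheme 1)
  'think' -> root (morpheme 2)
  'less' -> suffix (morpheme 3)
  'ment' -> suffix (morpheme 4)
Total morphemes: 4

4


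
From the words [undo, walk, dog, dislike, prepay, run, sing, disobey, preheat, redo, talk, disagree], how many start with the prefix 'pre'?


Checking each word for prefix 'pre':
  'undo' -> no (count: 0)
  'walk' -> no (count: 0)
  'dog' -> no (count: 0)
  'dislike' -> no (count: 0)
  'prepay' -> YES, starts with 'pre' (count: 1)
  'run' -> no (count: 1)
  'sing' -> no (count: 1)
  'disobey' -> no (count: 1)
  'preheat' -> YES, starts with 'pre' (count: 2)
  'redo' -> no (count: 2)
  'talk' -> no (count: 2)
  'disagree' -> no (count: 2)
Total with prefix 'pre': 2

2


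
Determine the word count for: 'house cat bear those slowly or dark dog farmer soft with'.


Counting words by splitting on spaces:
  Word 1: 'house'
  Word 2: 'cat'
  Word 3: 'bear'
  Word 4: 'those'
  Word 5: 'slowly'
  Word 6: 'or'
  Word 7: 'dark'
  Word 8: 'dog'
  Word 9: 'farmer'
  Word 10: 'soft'
  Word 11: 'with'
Total words: 11

11


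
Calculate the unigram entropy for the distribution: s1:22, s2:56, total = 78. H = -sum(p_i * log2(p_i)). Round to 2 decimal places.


Computing entropy H = -sum(p_i * log2(p_i)):
  s1: p = 22/78 = 0.2821, -p*log2(p) = 0.5150
  s2: p = 56/78 = 0.7179, -p*log2(p) = 0.3432
H = sum of terms = 0.8582
Rounded to 2 decimals: 0.86

0.86


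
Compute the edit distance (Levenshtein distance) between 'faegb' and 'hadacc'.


Building DP table for s1='faegb' (len 5) and s2='hadacc' (len 6):
       h  a  d  a  c  c
    0  1  2  3  4  5  6
  f 1  1  2  3  4  5  6
  a 2  2  1  2  3  4  5
  e 3  3  2  2  3  4  5
  g 4  4  3  3  3  4  5
  b 5  5  4  4  4  4  5
Edit distance = dp[5][6] = 5

5


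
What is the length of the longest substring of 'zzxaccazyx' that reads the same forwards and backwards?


Scanning 'zzxaccazyx' for palindromic substrings.
Substring at positions 3-6: 'acca'.
Check: reverse('acca') = 'acca' -> palindrome confirmed.
Neighbouring characters ('x' / 'z') break symmetry, so it cannot extend further.
No longer palindromic substring exists; longest length = 4

4


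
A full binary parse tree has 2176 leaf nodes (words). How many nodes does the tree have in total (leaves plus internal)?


Leaf nodes (terminals): 2176
Internal nodes = n - 1 = 2176 - 1 = 2175
Total = leaves + internal = 2176 + 2175 = 4351

4351


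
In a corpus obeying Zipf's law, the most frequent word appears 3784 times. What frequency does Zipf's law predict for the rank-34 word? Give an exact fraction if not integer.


Zipf's law: freq(rank) = f1 / rank
f1 = 3784, rank = 34
freq = 3784 / 34
GCD(3784, 34) = 2
Simplified: 1892/17

1892/17
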